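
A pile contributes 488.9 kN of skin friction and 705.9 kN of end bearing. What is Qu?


Result: 1194.8 kN

Derivation:
Using Qu = Qf + Qb
Qu = 488.9 + 705.9
Qu = 1194.8 kN


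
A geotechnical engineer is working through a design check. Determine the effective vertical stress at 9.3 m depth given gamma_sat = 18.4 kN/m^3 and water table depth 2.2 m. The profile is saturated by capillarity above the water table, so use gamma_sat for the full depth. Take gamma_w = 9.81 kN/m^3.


Total stress = gamma_sat * depth
sigma = 18.4 * 9.3 = 171.12 kPa
Pore water pressure u = gamma_w * (depth - d_wt)
u = 9.81 * (9.3 - 2.2) = 69.651 kPa
Effective stress = sigma - u
sigma' = 171.12 - 69.651 = 101.47 kPa


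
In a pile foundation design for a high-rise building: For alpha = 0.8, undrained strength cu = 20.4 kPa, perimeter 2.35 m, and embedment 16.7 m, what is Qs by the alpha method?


Result: 640.48 kN

Derivation:
Using Qs = alpha * cu * perimeter * L
Qs = 0.8 * 20.4 * 2.35 * 16.7
Qs = 640.48 kN


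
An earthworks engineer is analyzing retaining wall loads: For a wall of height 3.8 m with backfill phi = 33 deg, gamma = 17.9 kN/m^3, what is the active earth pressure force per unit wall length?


Compute active earth pressure coefficient:
Ka = tan^2(45 - phi/2) = tan^2(28.5) = 0.294801
Compute active force:
Pa = 0.5 * Ka * gamma * H^2
Pa = 0.5 * 0.294801 * 17.9 * 3.8^2
Pa = 38.1 kN/m


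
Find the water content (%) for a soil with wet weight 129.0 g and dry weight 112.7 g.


Result: 14.46 %

Derivation:
Using w = (m_wet - m_dry) / m_dry * 100
m_wet - m_dry = 129.0 - 112.7 = 16.3 g
w = 16.3 / 112.7 * 100
w = 14.46 %


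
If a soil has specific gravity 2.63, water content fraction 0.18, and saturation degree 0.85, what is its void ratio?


Result: 0.5569

Derivation:
Using the relation e = Gs * w / S
e = 2.63 * 0.18 / 0.85
e = 0.5569


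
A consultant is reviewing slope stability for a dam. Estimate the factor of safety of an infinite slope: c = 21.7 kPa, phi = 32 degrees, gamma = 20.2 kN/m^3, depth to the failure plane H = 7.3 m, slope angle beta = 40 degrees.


Result: 1.044

Derivation:
Using Fs = c / (gamma*H*sin(beta)*cos(beta)) + tan(phi)/tan(beta)
Cohesion contribution = 21.7 / (20.2*7.3*sin(40)*cos(40))
Cohesion contribution = 0.298857
Friction contribution = tan(32)/tan(40) = 0.74469
Fs = 0.298857 + 0.74469
Fs = 1.044


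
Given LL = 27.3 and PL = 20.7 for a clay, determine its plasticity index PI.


Result: 6.6

Derivation:
Using PI = LL - PL
PI = 27.3 - 20.7
PI = 6.6


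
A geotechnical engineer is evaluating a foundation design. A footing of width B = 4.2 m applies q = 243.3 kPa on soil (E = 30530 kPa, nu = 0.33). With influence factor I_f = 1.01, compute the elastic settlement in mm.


Using Se = q * B * (1 - nu^2) * I_f / E
1 - nu^2 = 1 - 0.33^2 = 0.8911
Se = 243.3 * 4.2 * 0.8911 * 1.01 / 30530
Se = 0.030124 m
Convert to mm: Se = 0.030124 * 1000 = 30.124 mm


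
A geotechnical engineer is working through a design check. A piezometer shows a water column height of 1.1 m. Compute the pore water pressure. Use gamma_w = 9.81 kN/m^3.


Result: 10.79 kPa

Derivation:
Using u = gamma_w * h_w
u = 9.81 * 1.1
u = 10.79 kPa


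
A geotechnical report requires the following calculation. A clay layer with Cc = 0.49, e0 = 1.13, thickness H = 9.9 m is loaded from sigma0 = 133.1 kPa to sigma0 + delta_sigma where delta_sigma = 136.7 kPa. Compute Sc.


Result: 0.6989 m

Derivation:
Using Sc = Cc * H / (1 + e0) * log10((sigma0 + delta_sigma) / sigma0)
Stress ratio = (133.1 + 136.7) / 133.1 = 2.02705
log10(2.02705) = 0.306864
Cc * H / (1 + e0) = 0.49 * 9.9 / (1 + 1.13) = 2.27746
Sc = 2.27746 * 0.306864
Sc = 0.6989 m


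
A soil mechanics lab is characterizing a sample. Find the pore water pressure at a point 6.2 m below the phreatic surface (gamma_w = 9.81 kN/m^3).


Result: 60.82 kPa

Derivation:
Using u = gamma_w * h_w
u = 9.81 * 6.2
u = 60.82 kPa


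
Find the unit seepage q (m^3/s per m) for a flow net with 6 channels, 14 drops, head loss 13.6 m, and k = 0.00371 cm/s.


Convert k to m/s for unit consistency with H:
k = 0.00371 cm/s = 0.00371 / 100 m/s = 3.71e-05 m/s
Using q = k * H * Nf / Nd
Nf / Nd = 6 / 14 = 0.4286
q = 3.71e-05 * 13.6 * 0.4286
q = 0.0002162 m^3/s per m


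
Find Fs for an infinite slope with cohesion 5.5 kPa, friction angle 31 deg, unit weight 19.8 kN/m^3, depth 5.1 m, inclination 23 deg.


Using Fs = c / (gamma*H*sin(beta)*cos(beta)) + tan(phi)/tan(beta)
Cohesion contribution = 5.5 / (19.8*5.1*sin(23)*cos(23))
Cohesion contribution = 0.151434
Friction contribution = tan(31)/tan(23) = 1.41554
Fs = 0.151434 + 1.41554
Fs = 1.567


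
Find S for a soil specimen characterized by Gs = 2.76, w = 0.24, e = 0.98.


Using S = Gs * w / e
S = 2.76 * 0.24 / 0.98
S = 0.6759


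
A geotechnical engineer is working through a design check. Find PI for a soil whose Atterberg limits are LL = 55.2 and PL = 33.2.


Using PI = LL - PL
PI = 55.2 - 33.2
PI = 22.0


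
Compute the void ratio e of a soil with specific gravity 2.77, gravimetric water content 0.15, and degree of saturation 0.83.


Result: 0.5006

Derivation:
Using the relation e = Gs * w / S
e = 2.77 * 0.15 / 0.83
e = 0.5006


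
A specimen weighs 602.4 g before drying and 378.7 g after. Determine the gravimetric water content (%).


Using w = (m_wet - m_dry) / m_dry * 100
m_wet - m_dry = 602.4 - 378.7 = 223.7 g
w = 223.7 / 378.7 * 100
w = 59.07 %


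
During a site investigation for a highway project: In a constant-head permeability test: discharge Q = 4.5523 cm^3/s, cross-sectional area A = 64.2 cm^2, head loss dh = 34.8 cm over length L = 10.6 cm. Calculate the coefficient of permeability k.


Compute hydraulic gradient:
i = dh / L = 34.8 / 10.6 = 3.28302
Then apply Darcy's law:
k = Q / (A * i)
k = 4.5523 / (64.2 * 3.28302)
k = 4.5523 / 210.77
k = 0.021598 cm/s


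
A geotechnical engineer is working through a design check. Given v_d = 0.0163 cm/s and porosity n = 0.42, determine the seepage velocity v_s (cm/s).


Using v_s = v_d / n
v_s = 0.0163 / 0.42
v_s = 0.03881 cm/s


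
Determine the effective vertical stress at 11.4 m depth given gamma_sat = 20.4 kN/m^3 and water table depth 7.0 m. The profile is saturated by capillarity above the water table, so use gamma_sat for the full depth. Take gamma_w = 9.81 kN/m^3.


Result: 189.4 kPa

Derivation:
Total stress = gamma_sat * depth
sigma = 20.4 * 11.4 = 232.56 kPa
Pore water pressure u = gamma_w * (depth - d_wt)
u = 9.81 * (11.4 - 7.0) = 43.164 kPa
Effective stress = sigma - u
sigma' = 232.56 - 43.164 = 189.4 kPa


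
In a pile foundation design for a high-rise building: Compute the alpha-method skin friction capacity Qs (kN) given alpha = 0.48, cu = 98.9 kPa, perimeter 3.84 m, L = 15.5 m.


Using Qs = alpha * cu * perimeter * L
Qs = 0.48 * 98.9 * 3.84 * 15.5
Qs = 2825.53 kN


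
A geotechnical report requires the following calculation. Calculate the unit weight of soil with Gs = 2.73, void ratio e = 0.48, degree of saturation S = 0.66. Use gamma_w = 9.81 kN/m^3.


Using gamma = gamma_w * (Gs + S*e) / (1 + e)
Numerator: Gs + S*e = 2.73 + 0.66*0.48 = 3.0468
Denominator: 1 + e = 1 + 0.48 = 1.48
gamma = 9.81 * 3.0468 / 1.48
gamma = 20.195 kN/m^3


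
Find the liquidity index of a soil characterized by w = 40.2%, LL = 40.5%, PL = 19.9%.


First compute the plasticity index:
PI = LL - PL = 40.5 - 19.9 = 20.6
Then compute the liquidity index:
LI = (w - PL) / PI
LI = (40.2 - 19.9) / 20.6
LI = 0.985


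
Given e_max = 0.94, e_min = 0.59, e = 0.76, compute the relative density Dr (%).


Using Dr = (e_max - e) / (e_max - e_min) * 100
e_max - e = 0.94 - 0.76 = 0.18
e_max - e_min = 0.94 - 0.59 = 0.35
Dr = 0.18 / 0.35 * 100
Dr = 51.43 %


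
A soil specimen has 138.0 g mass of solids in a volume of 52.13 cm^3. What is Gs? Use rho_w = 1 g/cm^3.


Result: 2.647

Derivation:
Using Gs = m_s / (V_s * rho_w)
Since rho_w = 1 g/cm^3:
Gs = 138.0 / 52.13
Gs = 2.647


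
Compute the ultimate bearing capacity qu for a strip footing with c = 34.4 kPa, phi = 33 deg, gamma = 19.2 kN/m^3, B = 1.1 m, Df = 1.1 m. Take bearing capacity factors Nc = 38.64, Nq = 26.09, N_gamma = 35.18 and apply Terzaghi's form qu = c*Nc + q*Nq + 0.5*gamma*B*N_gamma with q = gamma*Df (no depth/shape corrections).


Compute qu = c*Nc + gamma*Df*Nq + 0.5*gamma*B*N_gamma
Term 1: 34.4 * 38.64 = 1329.216
Term 2: 19.2 * 1.1 * 26.09 = 551.0208
Term 3: 0.5 * 19.2 * 1.1 * 35.18 = 371.5008
qu = 1329.216 + 551.0208 + 371.5008
qu = 2251.74 kPa


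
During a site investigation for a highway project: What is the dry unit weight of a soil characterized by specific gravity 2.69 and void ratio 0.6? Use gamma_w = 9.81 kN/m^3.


Result: 16.493 kN/m^3

Derivation:
Using gamma_d = Gs * gamma_w / (1 + e)
gamma_d = 2.69 * 9.81 / (1 + 0.6)
gamma_d = 2.69 * 9.81 / 1.6
gamma_d = 16.493 kN/m^3


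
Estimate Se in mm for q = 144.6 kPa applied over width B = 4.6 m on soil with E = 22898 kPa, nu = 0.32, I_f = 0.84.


Using Se = q * B * (1 - nu^2) * I_f / E
1 - nu^2 = 1 - 0.32^2 = 0.8976
Se = 144.6 * 4.6 * 0.8976 * 0.84 / 22898
Se = 0.021902 m
Convert to mm: Se = 0.021902 * 1000 = 21.902 mm


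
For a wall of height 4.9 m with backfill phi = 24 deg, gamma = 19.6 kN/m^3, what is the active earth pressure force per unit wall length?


Result: 99.23 kN/m

Derivation:
Compute active earth pressure coefficient:
Ka = tan^2(45 - phi/2) = tan^2(33.0) = 0.42173
Compute active force:
Pa = 0.5 * Ka * gamma * H^2
Pa = 0.5 * 0.42173 * 19.6 * 4.9^2
Pa = 99.23 kN/m


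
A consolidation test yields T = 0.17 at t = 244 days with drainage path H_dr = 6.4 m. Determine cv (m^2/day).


Using cv = T * H_dr^2 / t
H_dr^2 = 6.4^2 = 40.96
cv = 0.17 * 40.96 / 244
cv = 0.02854 m^2/day


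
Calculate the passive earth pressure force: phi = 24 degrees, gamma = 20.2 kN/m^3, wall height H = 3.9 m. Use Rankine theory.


Result: 364.26 kN/m

Derivation:
Compute passive earth pressure coefficient:
Kp = tan^2(45 + phi/2) = tan^2(57.0) = 2.371184
Compute passive force:
Pp = 0.5 * Kp * gamma * H^2
Pp = 0.5 * 2.371184 * 20.2 * 3.9^2
Pp = 364.26 kN/m


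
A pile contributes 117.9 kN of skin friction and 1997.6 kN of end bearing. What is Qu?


Using Qu = Qf + Qb
Qu = 117.9 + 1997.6
Qu = 2115.5 kN


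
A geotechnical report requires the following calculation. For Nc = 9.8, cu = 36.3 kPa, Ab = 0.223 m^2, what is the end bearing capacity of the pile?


Using Qb = Nc * cu * Ab
Qb = 9.8 * 36.3 * 0.223
Qb = 79.33 kN


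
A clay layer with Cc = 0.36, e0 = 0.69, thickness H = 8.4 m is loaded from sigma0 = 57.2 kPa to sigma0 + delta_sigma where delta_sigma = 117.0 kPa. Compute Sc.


Using Sc = Cc * H / (1 + e0) * log10((sigma0 + delta_sigma) / sigma0)
Stress ratio = (57.2 + 117.0) / 57.2 = 3.04545
log10(3.04545) = 0.483652
Cc * H / (1 + e0) = 0.36 * 8.4 / (1 + 0.69) = 1.78935
Sc = 1.78935 * 0.483652
Sc = 0.8654 m


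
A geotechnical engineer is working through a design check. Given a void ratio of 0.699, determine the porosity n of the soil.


Using the relation n = e / (1 + e)
n = 0.699 / (1 + 0.699)
n = 0.699 / 1.699
n = 0.4114


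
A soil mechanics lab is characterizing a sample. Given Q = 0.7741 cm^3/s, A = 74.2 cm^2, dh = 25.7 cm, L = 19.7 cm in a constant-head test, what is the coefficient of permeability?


Result: 0.007997 cm/s

Derivation:
Compute hydraulic gradient:
i = dh / L = 25.7 / 19.7 = 1.30457
Then apply Darcy's law:
k = Q / (A * i)
k = 0.7741 / (74.2 * 1.30457)
k = 0.7741 / 96.799
k = 0.007997 cm/s


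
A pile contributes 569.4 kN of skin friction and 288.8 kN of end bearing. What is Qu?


Result: 858.2 kN

Derivation:
Using Qu = Qf + Qb
Qu = 569.4 + 288.8
Qu = 858.2 kN


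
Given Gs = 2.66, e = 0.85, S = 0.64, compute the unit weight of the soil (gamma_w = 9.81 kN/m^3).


Result: 16.99 kN/m^3

Derivation:
Using gamma = gamma_w * (Gs + S*e) / (1 + e)
Numerator: Gs + S*e = 2.66 + 0.64*0.85 = 3.204
Denominator: 1 + e = 1 + 0.85 = 1.85
gamma = 9.81 * 3.204 / 1.85
gamma = 16.99 kN/m^3


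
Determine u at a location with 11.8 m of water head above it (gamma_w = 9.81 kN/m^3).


Result: 115.76 kPa

Derivation:
Using u = gamma_w * h_w
u = 9.81 * 11.8
u = 115.76 kPa


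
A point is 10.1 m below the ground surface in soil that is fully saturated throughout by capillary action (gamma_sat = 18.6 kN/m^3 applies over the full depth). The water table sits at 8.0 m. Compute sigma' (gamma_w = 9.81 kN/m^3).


Total stress = gamma_sat * depth
sigma = 18.6 * 10.1 = 187.86 kPa
Pore water pressure u = gamma_w * (depth - d_wt)
u = 9.81 * (10.1 - 8.0) = 20.601 kPa
Effective stress = sigma - u
sigma' = 187.86 - 20.601 = 167.26 kPa


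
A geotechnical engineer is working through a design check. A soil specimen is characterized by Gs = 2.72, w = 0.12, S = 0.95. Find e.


Result: 0.3436

Derivation:
Using the relation e = Gs * w / S
e = 2.72 * 0.12 / 0.95
e = 0.3436


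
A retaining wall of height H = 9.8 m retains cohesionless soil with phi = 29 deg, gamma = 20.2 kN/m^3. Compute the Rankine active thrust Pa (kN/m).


Result: 336.57 kN/m

Derivation:
Compute active earth pressure coefficient:
Ka = tan^2(45 - phi/2) = tan^2(30.5) = 0.346974
Compute active force:
Pa = 0.5 * Ka * gamma * H^2
Pa = 0.5 * 0.346974 * 20.2 * 9.8^2
Pa = 336.57 kN/m


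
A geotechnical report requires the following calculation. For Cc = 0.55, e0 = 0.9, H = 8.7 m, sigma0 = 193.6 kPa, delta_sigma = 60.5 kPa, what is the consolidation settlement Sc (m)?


Using Sc = Cc * H / (1 + e0) * log10((sigma0 + delta_sigma) / sigma0)
Stress ratio = (193.6 + 60.5) / 193.6 = 1.3125
log10(1.3125) = 0.118099
Cc * H / (1 + e0) = 0.55 * 8.7 / (1 + 0.9) = 2.51842
Sc = 2.51842 * 0.118099
Sc = 0.2974 m


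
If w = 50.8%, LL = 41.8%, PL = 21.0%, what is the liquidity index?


First compute the plasticity index:
PI = LL - PL = 41.8 - 21.0 = 20.8
Then compute the liquidity index:
LI = (w - PL) / PI
LI = (50.8 - 21.0) / 20.8
LI = 1.433


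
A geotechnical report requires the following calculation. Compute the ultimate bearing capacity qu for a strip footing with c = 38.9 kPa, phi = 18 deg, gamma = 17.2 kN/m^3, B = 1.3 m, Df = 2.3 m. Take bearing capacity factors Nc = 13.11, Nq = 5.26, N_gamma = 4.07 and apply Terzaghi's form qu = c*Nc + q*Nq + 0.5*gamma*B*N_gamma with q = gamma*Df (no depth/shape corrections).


Result: 763.57 kPa

Derivation:
Compute qu = c*Nc + gamma*Df*Nq + 0.5*gamma*B*N_gamma
Term 1: 38.9 * 13.11 = 509.979
Term 2: 17.2 * 2.3 * 5.26 = 208.0856
Term 3: 0.5 * 17.2 * 1.3 * 4.07 = 45.5026
qu = 509.979 + 208.0856 + 45.5026
qu = 763.57 kPa


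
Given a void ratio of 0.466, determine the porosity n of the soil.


Using the relation n = e / (1 + e)
n = 0.466 / (1 + 0.466)
n = 0.466 / 1.466
n = 0.3179


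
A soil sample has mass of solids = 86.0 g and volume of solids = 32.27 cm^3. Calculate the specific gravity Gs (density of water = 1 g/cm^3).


Using Gs = m_s / (V_s * rho_w)
Since rho_w = 1 g/cm^3:
Gs = 86.0 / 32.27
Gs = 2.665


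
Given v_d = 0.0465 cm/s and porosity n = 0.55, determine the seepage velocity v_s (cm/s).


Using v_s = v_d / n
v_s = 0.0465 / 0.55
v_s = 0.08455 cm/s


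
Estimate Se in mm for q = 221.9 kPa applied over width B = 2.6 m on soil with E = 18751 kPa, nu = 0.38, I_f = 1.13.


Result: 29.748 mm

Derivation:
Using Se = q * B * (1 - nu^2) * I_f / E
1 - nu^2 = 1 - 0.38^2 = 0.8556
Se = 221.9 * 2.6 * 0.8556 * 1.13 / 18751
Se = 0.029748 m
Convert to mm: Se = 0.029748 * 1000 = 29.748 mm


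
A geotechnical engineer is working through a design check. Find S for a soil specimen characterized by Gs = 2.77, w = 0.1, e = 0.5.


Using S = Gs * w / e
S = 2.77 * 0.1 / 0.5
S = 0.554


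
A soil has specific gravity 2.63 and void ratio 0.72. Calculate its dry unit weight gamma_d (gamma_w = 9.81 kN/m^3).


Result: 15.0 kN/m^3

Derivation:
Using gamma_d = Gs * gamma_w / (1 + e)
gamma_d = 2.63 * 9.81 / (1 + 0.72)
gamma_d = 2.63 * 9.81 / 1.72
gamma_d = 15.0 kN/m^3


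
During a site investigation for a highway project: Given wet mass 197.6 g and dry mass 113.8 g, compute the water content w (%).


Using w = (m_wet - m_dry) / m_dry * 100
m_wet - m_dry = 197.6 - 113.8 = 83.8 g
w = 83.8 / 113.8 * 100
w = 73.64 %


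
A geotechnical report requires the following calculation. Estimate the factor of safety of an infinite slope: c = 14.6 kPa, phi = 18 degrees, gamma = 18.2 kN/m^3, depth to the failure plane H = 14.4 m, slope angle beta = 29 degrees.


Using Fs = c / (gamma*H*sin(beta)*cos(beta)) + tan(phi)/tan(beta)
Cohesion contribution = 14.6 / (18.2*14.4*sin(29)*cos(29))
Cohesion contribution = 0.13138
Friction contribution = tan(18)/tan(29) = 0.586171
Fs = 0.13138 + 0.586171
Fs = 0.718


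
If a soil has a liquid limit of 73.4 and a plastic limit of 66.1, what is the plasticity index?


Result: 7.3

Derivation:
Using PI = LL - PL
PI = 73.4 - 66.1
PI = 7.3


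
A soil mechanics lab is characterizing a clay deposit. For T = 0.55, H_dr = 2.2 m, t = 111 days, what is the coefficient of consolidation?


Result: 0.02398 m^2/day

Derivation:
Using cv = T * H_dr^2 / t
H_dr^2 = 2.2^2 = 4.84
cv = 0.55 * 4.84 / 111
cv = 0.02398 m^2/day


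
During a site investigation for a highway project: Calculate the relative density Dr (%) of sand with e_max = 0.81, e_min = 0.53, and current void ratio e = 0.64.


Using Dr = (e_max - e) / (e_max - e_min) * 100
e_max - e = 0.81 - 0.64 = 0.17
e_max - e_min = 0.81 - 0.53 = 0.28
Dr = 0.17 / 0.28 * 100
Dr = 60.71 %


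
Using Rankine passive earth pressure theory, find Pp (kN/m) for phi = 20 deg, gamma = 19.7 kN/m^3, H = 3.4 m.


Compute passive earth pressure coefficient:
Kp = tan^2(45 + phi/2) = tan^2(55.0) = 2.039607
Compute passive force:
Pp = 0.5 * Kp * gamma * H^2
Pp = 0.5 * 2.039607 * 19.7 * 3.4^2
Pp = 232.24 kN/m


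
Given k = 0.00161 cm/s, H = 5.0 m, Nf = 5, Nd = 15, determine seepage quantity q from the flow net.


Convert k to m/s for unit consistency with H:
k = 0.00161 cm/s = 0.00161 / 100 m/s = 1.61e-05 m/s
Using q = k * H * Nf / Nd
Nf / Nd = 5 / 15 = 0.3333
q = 1.61e-05 * 5.0 * 0.3333
q = 2.683e-05 m^3/s per m


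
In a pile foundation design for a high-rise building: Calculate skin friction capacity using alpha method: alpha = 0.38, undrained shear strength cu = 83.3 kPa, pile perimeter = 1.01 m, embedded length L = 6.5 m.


Result: 207.81 kN

Derivation:
Using Qs = alpha * cu * perimeter * L
Qs = 0.38 * 83.3 * 1.01 * 6.5
Qs = 207.81 kN


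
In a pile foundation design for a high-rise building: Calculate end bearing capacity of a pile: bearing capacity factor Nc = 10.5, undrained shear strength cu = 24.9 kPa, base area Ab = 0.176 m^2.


Result: 46.02 kN

Derivation:
Using Qb = Nc * cu * Ab
Qb = 10.5 * 24.9 * 0.176
Qb = 46.02 kN


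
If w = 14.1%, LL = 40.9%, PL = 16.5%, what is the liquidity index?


Result: -0.098

Derivation:
First compute the plasticity index:
PI = LL - PL = 40.9 - 16.5 = 24.4
Then compute the liquidity index:
LI = (w - PL) / PI
LI = (14.1 - 16.5) / 24.4
LI = -0.098


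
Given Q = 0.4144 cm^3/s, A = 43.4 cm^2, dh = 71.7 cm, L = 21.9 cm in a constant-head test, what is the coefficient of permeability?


Result: 0.002916 cm/s

Derivation:
Compute hydraulic gradient:
i = dh / L = 71.7 / 21.9 = 3.27397
Then apply Darcy's law:
k = Q / (A * i)
k = 0.4144 / (43.4 * 3.27397)
k = 0.4144 / 142.09
k = 0.002916 cm/s


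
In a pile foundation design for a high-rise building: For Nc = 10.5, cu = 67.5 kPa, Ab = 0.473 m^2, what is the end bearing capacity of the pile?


Result: 335.24 kN

Derivation:
Using Qb = Nc * cu * Ab
Qb = 10.5 * 67.5 * 0.473
Qb = 335.24 kN


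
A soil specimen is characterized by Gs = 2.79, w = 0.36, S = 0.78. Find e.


Result: 1.2877

Derivation:
Using the relation e = Gs * w / S
e = 2.79 * 0.36 / 0.78
e = 1.2877


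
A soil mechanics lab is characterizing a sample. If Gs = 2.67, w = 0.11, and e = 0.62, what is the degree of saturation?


Using S = Gs * w / e
S = 2.67 * 0.11 / 0.62
S = 0.4737


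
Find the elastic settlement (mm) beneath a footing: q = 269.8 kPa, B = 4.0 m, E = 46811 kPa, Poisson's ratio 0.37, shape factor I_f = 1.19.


Using Se = q * B * (1 - nu^2) * I_f / E
1 - nu^2 = 1 - 0.37^2 = 0.8631
Se = 269.8 * 4.0 * 0.8631 * 1.19 / 46811
Se = 0.023679 m
Convert to mm: Se = 0.023679 * 1000 = 23.679 mm


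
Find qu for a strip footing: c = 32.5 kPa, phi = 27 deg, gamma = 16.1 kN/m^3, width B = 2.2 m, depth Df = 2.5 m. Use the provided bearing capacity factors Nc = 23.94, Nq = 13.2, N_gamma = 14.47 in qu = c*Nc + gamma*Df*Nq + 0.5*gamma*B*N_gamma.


Compute qu = c*Nc + gamma*Df*Nq + 0.5*gamma*B*N_gamma
Term 1: 32.5 * 23.94 = 778.05
Term 2: 16.1 * 2.5 * 13.2 = 531.3
Term 3: 0.5 * 16.1 * 2.2 * 14.47 = 256.2637
qu = 778.05 + 531.3 + 256.2637
qu = 1565.61 kPa


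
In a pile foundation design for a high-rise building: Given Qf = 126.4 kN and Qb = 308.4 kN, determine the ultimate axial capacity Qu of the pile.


Using Qu = Qf + Qb
Qu = 126.4 + 308.4
Qu = 434.8 kN


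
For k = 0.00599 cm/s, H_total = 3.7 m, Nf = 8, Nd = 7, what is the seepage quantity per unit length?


Convert k to m/s for unit consistency with H:
k = 0.00599 cm/s = 0.00599 / 100 m/s = 5.99e-05 m/s
Using q = k * H * Nf / Nd
Nf / Nd = 8 / 7 = 1.1429
q = 5.99e-05 * 3.7 * 1.1429
q = 0.0002533 m^3/s per m


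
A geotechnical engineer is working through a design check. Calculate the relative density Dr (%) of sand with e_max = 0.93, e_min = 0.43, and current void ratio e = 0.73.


Using Dr = (e_max - e) / (e_max - e_min) * 100
e_max - e = 0.93 - 0.73 = 0.2
e_max - e_min = 0.93 - 0.43 = 0.5
Dr = 0.2 / 0.5 * 100
Dr = 40.0 %


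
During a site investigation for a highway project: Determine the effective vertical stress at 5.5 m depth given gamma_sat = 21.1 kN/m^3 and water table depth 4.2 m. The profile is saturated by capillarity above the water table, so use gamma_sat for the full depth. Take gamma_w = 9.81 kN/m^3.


Result: 103.3 kPa

Derivation:
Total stress = gamma_sat * depth
sigma = 21.1 * 5.5 = 116.05 kPa
Pore water pressure u = gamma_w * (depth - d_wt)
u = 9.81 * (5.5 - 4.2) = 12.753 kPa
Effective stress = sigma - u
sigma' = 116.05 - 12.753 = 103.3 kPa


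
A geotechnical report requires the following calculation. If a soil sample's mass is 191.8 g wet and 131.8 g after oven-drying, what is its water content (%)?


Using w = (m_wet - m_dry) / m_dry * 100
m_wet - m_dry = 191.8 - 131.8 = 60.0 g
w = 60.0 / 131.8 * 100
w = 45.52 %


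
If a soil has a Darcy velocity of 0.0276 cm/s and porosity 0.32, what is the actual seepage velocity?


Result: 0.08625 cm/s

Derivation:
Using v_s = v_d / n
v_s = 0.0276 / 0.32
v_s = 0.08625 cm/s


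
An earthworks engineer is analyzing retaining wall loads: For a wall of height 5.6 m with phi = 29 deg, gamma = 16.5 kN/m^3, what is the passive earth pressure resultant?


Compute passive earth pressure coefficient:
Kp = tan^2(45 + phi/2) = tan^2(59.5) = 2.88206
Compute passive force:
Pp = 0.5 * Kp * gamma * H^2
Pp = 0.5 * 2.88206 * 16.5 * 5.6^2
Pp = 745.65 kN/m


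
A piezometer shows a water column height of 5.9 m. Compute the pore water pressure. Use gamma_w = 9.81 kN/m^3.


Using u = gamma_w * h_w
u = 9.81 * 5.9
u = 57.88 kPa


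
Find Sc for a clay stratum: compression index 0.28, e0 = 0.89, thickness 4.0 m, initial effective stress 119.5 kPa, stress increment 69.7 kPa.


Using Sc = Cc * H / (1 + e0) * log10((sigma0 + delta_sigma) / sigma0)
Stress ratio = (119.5 + 69.7) / 119.5 = 1.58326
log10(1.58326) = 0.199553
Cc * H / (1 + e0) = 0.28 * 4.0 / (1 + 0.89) = 0.592593
Sc = 0.592593 * 0.199553
Sc = 0.1183 m


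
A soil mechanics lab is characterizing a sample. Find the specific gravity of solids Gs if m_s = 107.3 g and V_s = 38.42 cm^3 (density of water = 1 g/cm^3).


Using Gs = m_s / (V_s * rho_w)
Since rho_w = 1 g/cm^3:
Gs = 107.3 / 38.42
Gs = 2.793


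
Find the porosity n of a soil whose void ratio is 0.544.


Using the relation n = e / (1 + e)
n = 0.544 / (1 + 0.544)
n = 0.544 / 1.544
n = 0.3523


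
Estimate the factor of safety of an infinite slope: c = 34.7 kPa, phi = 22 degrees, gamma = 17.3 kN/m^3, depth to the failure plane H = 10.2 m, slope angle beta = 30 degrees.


Using Fs = c / (gamma*H*sin(beta)*cos(beta)) + tan(phi)/tan(beta)
Cohesion contribution = 34.7 / (17.3*10.2*sin(30)*cos(30))
Cohesion contribution = 0.454132
Friction contribution = tan(22)/tan(30) = 0.699794
Fs = 0.454132 + 0.699794
Fs = 1.154


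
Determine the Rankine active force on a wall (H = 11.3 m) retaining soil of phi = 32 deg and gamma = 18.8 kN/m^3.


Compute active earth pressure coefficient:
Ka = tan^2(45 - phi/2) = tan^2(29.0) = 0.307259
Compute active force:
Pa = 0.5 * Ka * gamma * H^2
Pa = 0.5 * 0.307259 * 18.8 * 11.3^2
Pa = 368.8 kN/m


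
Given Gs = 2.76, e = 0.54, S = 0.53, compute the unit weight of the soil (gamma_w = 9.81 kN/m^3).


Using gamma = gamma_w * (Gs + S*e) / (1 + e)
Numerator: Gs + S*e = 2.76 + 0.53*0.54 = 3.0462
Denominator: 1 + e = 1 + 0.54 = 1.54
gamma = 9.81 * 3.0462 / 1.54
gamma = 19.405 kN/m^3


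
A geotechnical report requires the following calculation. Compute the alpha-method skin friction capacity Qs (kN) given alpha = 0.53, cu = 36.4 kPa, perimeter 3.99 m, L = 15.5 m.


Result: 1193.11 kN

Derivation:
Using Qs = alpha * cu * perimeter * L
Qs = 0.53 * 36.4 * 3.99 * 15.5
Qs = 1193.11 kN


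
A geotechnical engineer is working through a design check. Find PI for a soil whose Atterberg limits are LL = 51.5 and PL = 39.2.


Using PI = LL - PL
PI = 51.5 - 39.2
PI = 12.3


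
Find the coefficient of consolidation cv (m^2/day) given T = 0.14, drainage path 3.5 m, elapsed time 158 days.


Result: 0.01085 m^2/day

Derivation:
Using cv = T * H_dr^2 / t
H_dr^2 = 3.5^2 = 12.25
cv = 0.14 * 12.25 / 158
cv = 0.01085 m^2/day


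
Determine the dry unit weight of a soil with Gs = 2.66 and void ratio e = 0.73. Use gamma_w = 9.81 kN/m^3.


Result: 15.084 kN/m^3

Derivation:
Using gamma_d = Gs * gamma_w / (1 + e)
gamma_d = 2.66 * 9.81 / (1 + 0.73)
gamma_d = 2.66 * 9.81 / 1.73
gamma_d = 15.084 kN/m^3


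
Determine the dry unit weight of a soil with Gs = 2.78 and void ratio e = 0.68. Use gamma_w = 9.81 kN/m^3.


Using gamma_d = Gs * gamma_w / (1 + e)
gamma_d = 2.78 * 9.81 / (1 + 0.68)
gamma_d = 2.78 * 9.81 / 1.68
gamma_d = 16.233 kN/m^3


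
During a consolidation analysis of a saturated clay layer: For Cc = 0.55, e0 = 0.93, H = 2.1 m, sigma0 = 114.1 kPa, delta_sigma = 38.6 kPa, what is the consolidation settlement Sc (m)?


Using Sc = Cc * H / (1 + e0) * log10((sigma0 + delta_sigma) / sigma0)
Stress ratio = (114.1 + 38.6) / 114.1 = 1.3383
log10(1.3383) = 0.126553
Cc * H / (1 + e0) = 0.55 * 2.1 / (1 + 0.93) = 0.598446
Sc = 0.598446 * 0.126553
Sc = 0.0757 m


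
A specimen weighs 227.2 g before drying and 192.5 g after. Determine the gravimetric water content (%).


Result: 18.03 %

Derivation:
Using w = (m_wet - m_dry) / m_dry * 100
m_wet - m_dry = 227.2 - 192.5 = 34.7 g
w = 34.7 / 192.5 * 100
w = 18.03 %


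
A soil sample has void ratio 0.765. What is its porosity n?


Using the relation n = e / (1 + e)
n = 0.765 / (1 + 0.765)
n = 0.765 / 1.765
n = 0.4334


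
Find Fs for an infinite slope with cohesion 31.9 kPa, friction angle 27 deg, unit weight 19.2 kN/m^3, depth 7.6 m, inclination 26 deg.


Using Fs = c / (gamma*H*sin(beta)*cos(beta)) + tan(phi)/tan(beta)
Cohesion contribution = 31.9 / (19.2*7.6*sin(26)*cos(26))
Cohesion contribution = 0.554848
Friction contribution = tan(27)/tan(26) = 1.04468
Fs = 0.554848 + 1.04468
Fs = 1.6


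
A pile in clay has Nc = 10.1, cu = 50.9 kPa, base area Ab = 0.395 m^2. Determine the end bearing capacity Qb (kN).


Result: 203.07 kN

Derivation:
Using Qb = Nc * cu * Ab
Qb = 10.1 * 50.9 * 0.395
Qb = 203.07 kN


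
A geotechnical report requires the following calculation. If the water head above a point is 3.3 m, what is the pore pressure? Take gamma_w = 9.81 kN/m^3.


Using u = gamma_w * h_w
u = 9.81 * 3.3
u = 32.37 kPa


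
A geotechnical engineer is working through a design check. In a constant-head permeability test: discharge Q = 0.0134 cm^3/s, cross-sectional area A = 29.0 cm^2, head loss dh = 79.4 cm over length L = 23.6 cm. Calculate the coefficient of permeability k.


Compute hydraulic gradient:
i = dh / L = 79.4 / 23.6 = 3.36441
Then apply Darcy's law:
k = Q / (A * i)
k = 0.0134 / (29.0 * 3.36441)
k = 0.0134 / 97.5678
k = 0.000137 cm/s


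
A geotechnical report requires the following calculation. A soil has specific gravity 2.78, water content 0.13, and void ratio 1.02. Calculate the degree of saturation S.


Using S = Gs * w / e
S = 2.78 * 0.13 / 1.02
S = 0.3543


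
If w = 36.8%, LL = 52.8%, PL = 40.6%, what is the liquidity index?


First compute the plasticity index:
PI = LL - PL = 52.8 - 40.6 = 12.2
Then compute the liquidity index:
LI = (w - PL) / PI
LI = (36.8 - 40.6) / 12.2
LI = -0.311


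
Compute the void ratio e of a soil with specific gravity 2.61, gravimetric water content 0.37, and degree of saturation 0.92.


Using the relation e = Gs * w / S
e = 2.61 * 0.37 / 0.92
e = 1.0497


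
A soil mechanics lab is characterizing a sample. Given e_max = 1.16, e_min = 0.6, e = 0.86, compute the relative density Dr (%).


Result: 53.57 %

Derivation:
Using Dr = (e_max - e) / (e_max - e_min) * 100
e_max - e = 1.16 - 0.86 = 0.3
e_max - e_min = 1.16 - 0.6 = 0.56
Dr = 0.3 / 0.56 * 100
Dr = 53.57 %


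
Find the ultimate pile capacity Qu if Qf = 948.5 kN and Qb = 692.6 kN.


Using Qu = Qf + Qb
Qu = 948.5 + 692.6
Qu = 1641.1 kN


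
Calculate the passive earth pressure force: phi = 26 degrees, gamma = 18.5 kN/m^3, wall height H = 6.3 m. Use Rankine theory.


Compute passive earth pressure coefficient:
Kp = tan^2(45 + phi/2) = tan^2(58.0) = 2.561071
Compute passive force:
Pp = 0.5 * Kp * gamma * H^2
Pp = 0.5 * 2.561071 * 18.5 * 6.3^2
Pp = 940.25 kN/m


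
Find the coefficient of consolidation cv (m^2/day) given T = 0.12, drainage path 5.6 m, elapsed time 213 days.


Result: 0.01767 m^2/day

Derivation:
Using cv = T * H_dr^2 / t
H_dr^2 = 5.6^2 = 31.36
cv = 0.12 * 31.36 / 213
cv = 0.01767 m^2/day


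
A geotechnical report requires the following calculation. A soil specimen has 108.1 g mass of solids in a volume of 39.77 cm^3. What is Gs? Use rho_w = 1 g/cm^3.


Using Gs = m_s / (V_s * rho_w)
Since rho_w = 1 g/cm^3:
Gs = 108.1 / 39.77
Gs = 2.718


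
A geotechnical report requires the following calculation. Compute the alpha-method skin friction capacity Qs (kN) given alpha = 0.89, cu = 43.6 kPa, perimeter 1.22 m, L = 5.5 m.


Result: 260.37 kN

Derivation:
Using Qs = alpha * cu * perimeter * L
Qs = 0.89 * 43.6 * 1.22 * 5.5
Qs = 260.37 kN


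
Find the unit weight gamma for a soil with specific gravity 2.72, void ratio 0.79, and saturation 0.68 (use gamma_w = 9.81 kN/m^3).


Result: 17.851 kN/m^3

Derivation:
Using gamma = gamma_w * (Gs + S*e) / (1 + e)
Numerator: Gs + S*e = 2.72 + 0.68*0.79 = 3.2572
Denominator: 1 + e = 1 + 0.79 = 1.79
gamma = 9.81 * 3.2572 / 1.79
gamma = 17.851 kN/m^3


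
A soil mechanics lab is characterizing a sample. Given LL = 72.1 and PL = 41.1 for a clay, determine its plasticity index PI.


Using PI = LL - PL
PI = 72.1 - 41.1
PI = 31.0


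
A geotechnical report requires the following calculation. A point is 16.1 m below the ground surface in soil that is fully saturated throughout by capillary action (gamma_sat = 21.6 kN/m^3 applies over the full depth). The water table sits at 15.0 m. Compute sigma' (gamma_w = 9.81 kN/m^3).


Total stress = gamma_sat * depth
sigma = 21.6 * 16.1 = 347.76 kPa
Pore water pressure u = gamma_w * (depth - d_wt)
u = 9.81 * (16.1 - 15.0) = 10.791 kPa
Effective stress = sigma - u
sigma' = 347.76 - 10.791 = 336.97 kPa


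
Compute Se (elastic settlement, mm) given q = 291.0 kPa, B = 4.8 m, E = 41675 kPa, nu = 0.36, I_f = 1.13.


Using Se = q * B * (1 - nu^2) * I_f / E
1 - nu^2 = 1 - 0.36^2 = 0.8704
Se = 291.0 * 4.8 * 0.8704 * 1.13 / 41675
Se = 0.032965 m
Convert to mm: Se = 0.032965 * 1000 = 32.965 mm


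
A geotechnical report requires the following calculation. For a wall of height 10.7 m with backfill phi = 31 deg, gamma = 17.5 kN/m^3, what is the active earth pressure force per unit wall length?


Result: 320.67 kN/m

Derivation:
Compute active earth pressure coefficient:
Ka = tan^2(45 - phi/2) = tan^2(29.5) = 0.320099
Compute active force:
Pa = 0.5 * Ka * gamma * H^2
Pa = 0.5 * 0.320099 * 17.5 * 10.7^2
Pa = 320.67 kN/m


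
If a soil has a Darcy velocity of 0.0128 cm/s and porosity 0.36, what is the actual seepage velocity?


Using v_s = v_d / n
v_s = 0.0128 / 0.36
v_s = 0.03556 cm/s


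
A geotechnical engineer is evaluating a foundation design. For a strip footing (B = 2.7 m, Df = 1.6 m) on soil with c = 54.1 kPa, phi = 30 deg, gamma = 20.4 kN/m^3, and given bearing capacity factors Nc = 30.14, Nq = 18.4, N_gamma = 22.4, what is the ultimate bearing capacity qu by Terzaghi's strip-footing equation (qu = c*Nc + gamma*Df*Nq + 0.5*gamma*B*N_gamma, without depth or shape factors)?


Result: 2848.05 kPa

Derivation:
Compute qu = c*Nc + gamma*Df*Nq + 0.5*gamma*B*N_gamma
Term 1: 54.1 * 30.14 = 1630.574
Term 2: 20.4 * 1.6 * 18.4 = 600.576
Term 3: 0.5 * 20.4 * 2.7 * 22.4 = 616.896
qu = 1630.574 + 600.576 + 616.896
qu = 2848.05 kPa


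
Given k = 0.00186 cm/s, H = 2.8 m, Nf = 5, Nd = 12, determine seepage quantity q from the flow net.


Convert k to m/s for unit consistency with H:
k = 0.00186 cm/s = 0.00186 / 100 m/s = 1.86e-05 m/s
Using q = k * H * Nf / Nd
Nf / Nd = 5 / 12 = 0.4167
q = 1.86e-05 * 2.8 * 0.4167
q = 2.17e-05 m^3/s per m


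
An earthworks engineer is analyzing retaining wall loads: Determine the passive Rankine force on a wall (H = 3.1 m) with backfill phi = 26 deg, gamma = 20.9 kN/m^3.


Compute passive earth pressure coefficient:
Kp = tan^2(45 + phi/2) = tan^2(58.0) = 2.561071
Compute passive force:
Pp = 0.5 * Kp * gamma * H^2
Pp = 0.5 * 2.561071 * 20.9 * 3.1^2
Pp = 257.19 kN/m


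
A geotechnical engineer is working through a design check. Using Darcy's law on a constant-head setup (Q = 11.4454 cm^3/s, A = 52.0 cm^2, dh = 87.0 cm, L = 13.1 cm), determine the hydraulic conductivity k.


Compute hydraulic gradient:
i = dh / L = 87.0 / 13.1 = 6.64122
Then apply Darcy's law:
k = Q / (A * i)
k = 11.4454 / (52.0 * 6.64122)
k = 11.4454 / 345.344
k = 0.033142 cm/s


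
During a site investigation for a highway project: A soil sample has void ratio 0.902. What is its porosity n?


Using the relation n = e / (1 + e)
n = 0.902 / (1 + 0.902)
n = 0.902 / 1.902
n = 0.4742


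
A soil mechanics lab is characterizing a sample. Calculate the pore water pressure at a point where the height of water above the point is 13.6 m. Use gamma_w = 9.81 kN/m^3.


Using u = gamma_w * h_w
u = 9.81 * 13.6
u = 133.42 kPa


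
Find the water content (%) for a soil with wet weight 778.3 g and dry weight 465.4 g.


Using w = (m_wet - m_dry) / m_dry * 100
m_wet - m_dry = 778.3 - 465.4 = 312.9 g
w = 312.9 / 465.4 * 100
w = 67.23 %


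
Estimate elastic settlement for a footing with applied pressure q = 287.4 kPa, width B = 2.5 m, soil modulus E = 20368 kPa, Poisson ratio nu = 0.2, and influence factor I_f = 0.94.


Using Se = q * B * (1 - nu^2) * I_f / E
1 - nu^2 = 1 - 0.2^2 = 0.96
Se = 287.4 * 2.5 * 0.96 * 0.94 / 20368
Se = 0.031833 m
Convert to mm: Se = 0.031833 * 1000 = 31.833 mm


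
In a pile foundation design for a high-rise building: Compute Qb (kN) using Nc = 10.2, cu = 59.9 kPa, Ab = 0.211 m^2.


Using Qb = Nc * cu * Ab
Qb = 10.2 * 59.9 * 0.211
Qb = 128.92 kN


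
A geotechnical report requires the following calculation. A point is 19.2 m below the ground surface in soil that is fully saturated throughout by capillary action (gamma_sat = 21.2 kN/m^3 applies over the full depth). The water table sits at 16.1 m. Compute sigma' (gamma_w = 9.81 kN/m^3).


Total stress = gamma_sat * depth
sigma = 21.2 * 19.2 = 407.04 kPa
Pore water pressure u = gamma_w * (depth - d_wt)
u = 9.81 * (19.2 - 16.1) = 30.411 kPa
Effective stress = sigma - u
sigma' = 407.04 - 30.411 = 376.63 kPa


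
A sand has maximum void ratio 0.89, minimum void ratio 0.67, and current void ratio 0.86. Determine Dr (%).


Using Dr = (e_max - e) / (e_max - e_min) * 100
e_max - e = 0.89 - 0.86 = 0.03
e_max - e_min = 0.89 - 0.67 = 0.22
Dr = 0.03 / 0.22 * 100
Dr = 13.64 %


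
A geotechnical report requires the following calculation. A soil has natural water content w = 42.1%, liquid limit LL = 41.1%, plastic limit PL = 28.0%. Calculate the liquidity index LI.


First compute the plasticity index:
PI = LL - PL = 41.1 - 28.0 = 13.1
Then compute the liquidity index:
LI = (w - PL) / PI
LI = (42.1 - 28.0) / 13.1
LI = 1.076


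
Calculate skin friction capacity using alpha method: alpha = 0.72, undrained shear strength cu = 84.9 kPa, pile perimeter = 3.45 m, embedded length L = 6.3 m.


Using Qs = alpha * cu * perimeter * L
Qs = 0.72 * 84.9 * 3.45 * 6.3
Qs = 1328.62 kN


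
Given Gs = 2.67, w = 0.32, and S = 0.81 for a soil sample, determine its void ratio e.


Using the relation e = Gs * w / S
e = 2.67 * 0.32 / 0.81
e = 1.0548


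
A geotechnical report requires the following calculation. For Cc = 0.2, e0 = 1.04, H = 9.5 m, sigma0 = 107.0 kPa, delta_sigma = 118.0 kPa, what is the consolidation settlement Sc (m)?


Using Sc = Cc * H / (1 + e0) * log10((sigma0 + delta_sigma) / sigma0)
Stress ratio = (107.0 + 118.0) / 107.0 = 2.1028
log10(2.1028) = 0.322799
Cc * H / (1 + e0) = 0.2 * 9.5 / (1 + 1.04) = 0.931373
Sc = 0.931373 * 0.322799
Sc = 0.3006 m


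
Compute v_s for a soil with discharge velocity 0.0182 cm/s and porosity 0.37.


Using v_s = v_d / n
v_s = 0.0182 / 0.37
v_s = 0.04919 cm/s


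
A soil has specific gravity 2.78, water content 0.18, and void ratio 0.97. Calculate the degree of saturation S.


Result: 0.5159

Derivation:
Using S = Gs * w / e
S = 2.78 * 0.18 / 0.97
S = 0.5159


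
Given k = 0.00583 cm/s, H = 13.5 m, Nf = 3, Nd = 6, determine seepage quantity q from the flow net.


Convert k to m/s for unit consistency with H:
k = 0.00583 cm/s = 0.00583 / 100 m/s = 5.83e-05 m/s
Using q = k * H * Nf / Nd
Nf / Nd = 3 / 6 = 0.5
q = 5.83e-05 * 13.5 * 0.5
q = 0.0003935 m^3/s per m


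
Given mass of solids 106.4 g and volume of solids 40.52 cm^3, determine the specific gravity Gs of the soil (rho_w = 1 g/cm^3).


Using Gs = m_s / (V_s * rho_w)
Since rho_w = 1 g/cm^3:
Gs = 106.4 / 40.52
Gs = 2.626


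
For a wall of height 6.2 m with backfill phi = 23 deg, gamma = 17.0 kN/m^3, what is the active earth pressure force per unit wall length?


Compute active earth pressure coefficient:
Ka = tan^2(45 - phi/2) = tan^2(33.5) = 0.438092
Compute active force:
Pa = 0.5 * Ka * gamma * H^2
Pa = 0.5 * 0.438092 * 17.0 * 6.2^2
Pa = 143.14 kN/m


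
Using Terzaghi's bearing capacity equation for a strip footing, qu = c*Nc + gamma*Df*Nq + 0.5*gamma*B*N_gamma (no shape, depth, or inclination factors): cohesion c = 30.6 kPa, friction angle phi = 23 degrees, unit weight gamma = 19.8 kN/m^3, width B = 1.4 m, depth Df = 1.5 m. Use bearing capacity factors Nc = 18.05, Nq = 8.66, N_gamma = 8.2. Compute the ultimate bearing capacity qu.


Result: 923.18 kPa

Derivation:
Compute qu = c*Nc + gamma*Df*Nq + 0.5*gamma*B*N_gamma
Term 1: 30.6 * 18.05 = 552.33
Term 2: 19.8 * 1.5 * 8.66 = 257.202
Term 3: 0.5 * 19.8 * 1.4 * 8.2 = 113.652
qu = 552.33 + 257.202 + 113.652
qu = 923.18 kPa


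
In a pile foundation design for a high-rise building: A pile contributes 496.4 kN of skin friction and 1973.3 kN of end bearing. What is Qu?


Using Qu = Qf + Qb
Qu = 496.4 + 1973.3
Qu = 2469.7 kN


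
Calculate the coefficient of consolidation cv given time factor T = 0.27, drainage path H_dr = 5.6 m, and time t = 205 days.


Using cv = T * H_dr^2 / t
H_dr^2 = 5.6^2 = 31.36
cv = 0.27 * 31.36 / 205
cv = 0.0413 m^2/day
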